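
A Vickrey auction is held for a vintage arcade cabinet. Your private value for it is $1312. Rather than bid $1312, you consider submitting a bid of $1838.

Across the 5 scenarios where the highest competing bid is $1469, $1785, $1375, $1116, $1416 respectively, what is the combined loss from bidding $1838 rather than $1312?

The deviation costs you only when the competing bid falls strictly between $1312 and $1838; elsewhere both bids give the same outcome.
$1469: truthful payoff $0, deviation payoff −$157 → loss $157.
$1785: truthful payoff $0, deviation payoff −$473 → loss $473.
$1375: truthful payoff $0, deviation payoff −$63 → loss $63.
$1116: outcomes coincide → loss $0.
$1416: truthful payoff $0, deviation payoff −$104 → loss $104.
Total loss = $157 + $473 + $63 + $104 = $797.

$797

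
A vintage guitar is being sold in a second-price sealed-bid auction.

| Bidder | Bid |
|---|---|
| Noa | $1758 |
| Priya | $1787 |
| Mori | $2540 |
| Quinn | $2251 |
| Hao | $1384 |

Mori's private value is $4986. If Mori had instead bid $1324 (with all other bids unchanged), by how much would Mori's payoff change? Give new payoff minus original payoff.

−$2735

The highest bid among the other bidders is $2251; Mori's bid doesn't change that.
Original bid $2540: Mori is highest, pays the top rival bid $2251; payoff $4986 − $2251 = $2735.
Alternative bid $1324: Mori is not highest (top rival bid is $2251); payoff $0.
Change in payoff = $0 − ($2735) = −$2735.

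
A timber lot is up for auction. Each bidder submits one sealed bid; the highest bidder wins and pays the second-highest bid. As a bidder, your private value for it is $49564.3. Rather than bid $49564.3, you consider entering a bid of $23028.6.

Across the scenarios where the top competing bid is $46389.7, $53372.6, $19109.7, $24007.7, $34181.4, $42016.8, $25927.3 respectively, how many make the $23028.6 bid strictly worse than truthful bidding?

The deviation hurts exactly when the highest competing bid lies strictly between $23028.6 and $49564.3 — underbidding then forfeits a profitable win.
$46389.7: inside the interval → strictly worse (loss $3174.6).
$53372.6: above both → same outcome either way.
$19109.7: below both → same outcome either way.
$24007.7: inside the interval → strictly worse (loss $25556.6).
$34181.4: inside the interval → strictly worse (loss $15382.9).
$42016.8: inside the interval → strictly worse (loss $7547.5).
$25927.3: inside the interval → strictly worse (loss $23637).
Count: 5.

5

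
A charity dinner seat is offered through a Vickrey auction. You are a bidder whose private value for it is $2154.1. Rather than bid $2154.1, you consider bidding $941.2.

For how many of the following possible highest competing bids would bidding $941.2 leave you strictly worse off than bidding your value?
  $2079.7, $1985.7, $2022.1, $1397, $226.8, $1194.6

The deviation hurts exactly when the highest competing bid lies strictly between $941.2 and $2154.1 — underbidding then forfeits a profitable win.
$2079.7: inside the interval → strictly worse (loss $74.4).
$1985.7: inside the interval → strictly worse (loss $168.4).
$2022.1: inside the interval → strictly worse (loss $132).
$1397: inside the interval → strictly worse (loss $757.1).
$226.8: below both → same outcome either way.
$1194.6: inside the interval → strictly worse (loss $959.5).
Count: 5.

5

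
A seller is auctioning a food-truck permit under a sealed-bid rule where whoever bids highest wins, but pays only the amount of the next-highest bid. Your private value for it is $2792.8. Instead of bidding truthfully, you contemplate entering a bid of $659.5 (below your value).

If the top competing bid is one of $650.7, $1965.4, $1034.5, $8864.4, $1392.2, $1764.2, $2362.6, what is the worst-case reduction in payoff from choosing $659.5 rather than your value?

$650.7: same outcome either way → loss $0.
$1965.4: truthful gives $827.4, deviation gives $0 → loss $827.4.
$1034.5: truthful gives $1758.3, deviation gives $0 → loss $1758.3.
$8864.4: same outcome either way → loss $0.
$1392.2: truthful gives $1400.6, deviation gives $0 → loss $1400.6.
$1764.2: truthful gives $1028.6, deviation gives $0 → loss $1028.6.
$2362.6: truthful gives $430.2, deviation gives $0 → loss $430.2.
Maximum loss: $1758.3.

$1758.3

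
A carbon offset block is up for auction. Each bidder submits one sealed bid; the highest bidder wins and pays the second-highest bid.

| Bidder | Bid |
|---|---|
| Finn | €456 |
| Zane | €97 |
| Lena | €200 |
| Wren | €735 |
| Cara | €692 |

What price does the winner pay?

€692

Highest bid: Wren at €735, so Wren wins.
Second-highest bid: Cara at €692 — that is the price the winner pays.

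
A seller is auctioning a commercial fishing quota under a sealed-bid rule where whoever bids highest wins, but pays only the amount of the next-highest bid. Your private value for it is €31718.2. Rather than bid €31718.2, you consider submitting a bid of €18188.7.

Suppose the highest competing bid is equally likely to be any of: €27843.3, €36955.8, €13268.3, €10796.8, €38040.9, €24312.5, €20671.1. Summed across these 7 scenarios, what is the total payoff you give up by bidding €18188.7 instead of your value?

The deviation costs you only when the competing bid falls strictly between €18188.7 and €31718.2; elsewhere both bids give the same outcome.
€27843.3: truthful payoff €3874.9, deviation payoff €0 → loss €3874.9.
€36955.8: outcomes coincide → loss €0.
€13268.3: outcomes coincide → loss €0.
€10796.8: outcomes coincide → loss €0.
€38040.9: outcomes coincide → loss €0.
€24312.5: truthful payoff €7405.7, deviation payoff €0 → loss €7405.7.
€20671.1: truthful payoff €11047.1, deviation payoff €0 → loss €11047.1.
Total loss = €3874.9 + €7405.7 + €11047.1 = €22327.7.

€22327.7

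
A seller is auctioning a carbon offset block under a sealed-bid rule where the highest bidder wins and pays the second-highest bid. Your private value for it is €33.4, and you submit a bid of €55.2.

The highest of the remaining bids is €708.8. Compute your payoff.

Your bid €55.2 is below the highest competing bid €708.8, so you lose.
A losing bidder pays nothing and receives nothing: payoff = €0.

€0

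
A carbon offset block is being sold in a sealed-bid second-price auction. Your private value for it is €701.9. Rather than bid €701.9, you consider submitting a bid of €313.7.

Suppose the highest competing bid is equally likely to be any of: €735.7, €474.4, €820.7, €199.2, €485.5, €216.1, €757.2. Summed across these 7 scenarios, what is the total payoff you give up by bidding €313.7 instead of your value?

The deviation costs you only when the competing bid falls strictly between €313.7 and €701.9; elsewhere both bids give the same outcome.
€735.7: outcomes coincide → loss €0.
€474.4: truthful payoff €227.5, deviation payoff €0 → loss €227.5.
€820.7: outcomes coincide → loss €0.
€199.2: outcomes coincide → loss €0.
€485.5: truthful payoff €216.4, deviation payoff €0 → loss €216.4.
€216.1: outcomes coincide → loss €0.
€757.2: outcomes coincide → loss €0.
Total loss = €227.5 + €216.4 = €443.9.
Truthful bidding weakly dominates here: raising your bid can only win items priced above your value, and lowering it can only forfeit items priced below.

€443.9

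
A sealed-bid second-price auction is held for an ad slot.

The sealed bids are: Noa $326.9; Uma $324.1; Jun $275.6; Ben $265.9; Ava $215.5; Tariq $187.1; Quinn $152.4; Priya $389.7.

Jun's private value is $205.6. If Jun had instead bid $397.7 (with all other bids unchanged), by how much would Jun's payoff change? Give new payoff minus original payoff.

−$184.1

The highest bid among the other bidders is $389.7; Jun's bid doesn't change that.
Original bid $275.6: Jun is not highest (top rival bid is $389.7); payoff $0.
Alternative bid $397.7: Jun is highest, pays the top rival bid $389.7; payoff $205.6 − $389.7 = −$184.1.
Change in payoff = −$184.1 − ($0) = −$184.1.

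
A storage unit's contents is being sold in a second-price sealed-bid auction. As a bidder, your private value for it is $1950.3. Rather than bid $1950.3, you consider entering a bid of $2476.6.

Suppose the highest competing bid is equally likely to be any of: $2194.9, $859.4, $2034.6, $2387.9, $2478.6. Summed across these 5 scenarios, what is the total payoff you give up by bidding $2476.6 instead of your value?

$766.5

The deviation costs you only when the competing bid falls strictly between $1950.3 and $2476.6; elsewhere both bids give the same outcome.
$2194.9: truthful payoff $0, deviation payoff −$244.6 → loss $244.6.
$859.4: outcomes coincide → loss $0.
$2034.6: truthful payoff $0, deviation payoff −$84.3 → loss $84.3.
$2387.9: truthful payoff $0, deviation payoff −$437.6 → loss $437.6.
$2478.6: outcomes coincide → loss $0.
Total loss = $244.6 + $84.3 + $437.6 = $766.5.
Because the price is fixed by the runner-up's bid, deviating from your value can only change a good outcome into a bad one — never the reverse.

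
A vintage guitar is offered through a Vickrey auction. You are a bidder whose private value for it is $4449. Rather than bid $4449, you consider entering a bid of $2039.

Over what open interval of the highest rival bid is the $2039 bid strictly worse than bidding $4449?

($2039, $4449)

If the competing bid is below $2039, both bids win at the same price — no difference.
If it is above $4449, both bids lose — no difference.
If it lies strictly between $2039 and $4449, bidding your value wins at a price below your value (positive payoff) while bidding $2039 loses (payoff 0).
So the deviation strictly hurts on the open interval ($2039, $4449).
In a second-price auction your bid sets only whether you win, not what you pay, so bidding your true value is weakly dominant.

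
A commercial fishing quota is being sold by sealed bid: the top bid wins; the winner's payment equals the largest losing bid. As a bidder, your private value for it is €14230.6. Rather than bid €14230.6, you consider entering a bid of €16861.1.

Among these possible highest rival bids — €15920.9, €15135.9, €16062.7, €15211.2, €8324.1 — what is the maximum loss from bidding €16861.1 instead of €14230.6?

€1832.1

€15920.9: truthful gives €0, deviation gives −€1690.3 → loss €1690.3.
€15135.9: truthful gives €0, deviation gives −€905.3 → loss €905.3.
€16062.7: truthful gives €0, deviation gives −€1832.1 → loss €1832.1.
€15211.2: truthful gives €0, deviation gives −€980.6 → loss €980.6.
€8324.1: same outcome either way → loss €0.
Maximum loss: €1832.1.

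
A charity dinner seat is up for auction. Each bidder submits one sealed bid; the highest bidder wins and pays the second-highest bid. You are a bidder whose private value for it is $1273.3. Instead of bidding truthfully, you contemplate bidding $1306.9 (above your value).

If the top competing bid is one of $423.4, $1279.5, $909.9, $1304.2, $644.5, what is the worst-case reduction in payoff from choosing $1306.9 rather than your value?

$30.9

$423.4: same outcome either way → loss $0.
$1279.5: truthful gives $0, deviation gives −$6.2 → loss $6.2.
$909.9: same outcome either way → loss $0.
$1304.2: truthful gives $0, deviation gives −$30.9 → loss $30.9.
$644.5: same outcome either way → loss $0.
Maximum loss: $30.9.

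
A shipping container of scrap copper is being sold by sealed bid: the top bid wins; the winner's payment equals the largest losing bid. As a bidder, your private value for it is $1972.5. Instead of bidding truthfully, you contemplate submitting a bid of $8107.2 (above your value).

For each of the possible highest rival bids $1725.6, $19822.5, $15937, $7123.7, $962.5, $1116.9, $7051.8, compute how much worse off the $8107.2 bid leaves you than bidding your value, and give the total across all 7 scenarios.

The deviation costs you only when the competing bid falls strictly between $1972.5 and $8107.2; elsewhere both bids give the same outcome.
$1725.6: outcomes coincide → loss $0.
$19822.5: outcomes coincide → loss $0.
$15937: outcomes coincide → loss $0.
$7123.7: truthful payoff $0, deviation payoff −$5151.2 → loss $5151.2.
$962.5: outcomes coincide → loss $0.
$1116.9: outcomes coincide → loss $0.
$7051.8: truthful payoff $0, deviation payoff −$5079.3 → loss $5079.3.
Total loss = $5151.2 + $5079.3 = $10230.5.

$10230.5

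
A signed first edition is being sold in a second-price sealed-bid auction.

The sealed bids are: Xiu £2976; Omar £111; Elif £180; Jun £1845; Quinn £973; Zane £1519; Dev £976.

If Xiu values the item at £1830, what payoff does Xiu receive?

Highest bid: Xiu at £2976, so Xiu wins.
Second-highest bid: Jun at £1845 — that is the price the winner pays.
Xiu's payoff = value − price = £1830 − £1845 = −£15.

−£15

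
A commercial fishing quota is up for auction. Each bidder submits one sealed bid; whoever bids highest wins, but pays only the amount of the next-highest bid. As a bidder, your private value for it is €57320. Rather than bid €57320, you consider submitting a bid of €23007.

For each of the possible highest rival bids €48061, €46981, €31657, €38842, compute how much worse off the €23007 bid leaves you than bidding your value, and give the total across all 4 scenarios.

The deviation costs you only when the competing bid falls strictly between €23007 and €57320; elsewhere both bids give the same outcome.
€48061: truthful payoff €9259, deviation payoff €0 → loss €9259.
€46981: truthful payoff €10339, deviation payoff €0 → loss €10339.
€31657: truthful payoff €25663, deviation payoff €0 → loss €25663.
€38842: truthful payoff €18478, deviation payoff €0 → loss €18478.
Total loss = €9259 + €10339 + €25663 + €18478 = €63739.

€63739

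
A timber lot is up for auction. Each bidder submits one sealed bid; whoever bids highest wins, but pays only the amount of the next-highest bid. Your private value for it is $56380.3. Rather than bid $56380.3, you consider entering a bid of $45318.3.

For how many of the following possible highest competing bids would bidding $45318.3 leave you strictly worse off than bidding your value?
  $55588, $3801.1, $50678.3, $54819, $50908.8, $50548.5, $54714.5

6

The deviation hurts exactly when the highest competing bid lies strictly between $45318.3 and $56380.3 — underbidding then forfeits a profitable win.
$55588: inside the interval → strictly worse (loss $792.3).
$3801.1: below both → same outcome either way.
$50678.3: inside the interval → strictly worse (loss $5702).
$54819: inside the interval → strictly worse (loss $1561.3).
$50908.8: inside the interval → strictly worse (loss $5471.5).
$50548.5: inside the interval → strictly worse (loss $5831.8).
$54714.5: inside the interval → strictly worse (loss $1665.8).
Count: 6.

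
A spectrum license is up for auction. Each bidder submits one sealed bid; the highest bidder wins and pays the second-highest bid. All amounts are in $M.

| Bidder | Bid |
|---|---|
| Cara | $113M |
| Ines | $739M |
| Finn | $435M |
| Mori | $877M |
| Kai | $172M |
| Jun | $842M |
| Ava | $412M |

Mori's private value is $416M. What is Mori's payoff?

−$426M

Highest bid: Mori at $877M, so Mori wins.
Second-highest bid: Jun at $842M — that is the price the winner pays.
Mori's payoff = value − price = $416M − $842M = −$426M.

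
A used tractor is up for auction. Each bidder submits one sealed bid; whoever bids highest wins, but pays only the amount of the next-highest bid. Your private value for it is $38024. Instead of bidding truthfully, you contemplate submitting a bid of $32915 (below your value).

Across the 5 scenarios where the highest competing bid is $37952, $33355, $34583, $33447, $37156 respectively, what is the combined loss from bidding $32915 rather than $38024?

The deviation costs you only when the competing bid falls strictly between $32915 and $38024; elsewhere both bids give the same outcome.
$37952: truthful payoff $72, deviation payoff $0 → loss $72.
$33355: truthful payoff $4669, deviation payoff $0 → loss $4669.
$34583: truthful payoff $3441, deviation payoff $0 → loss $3441.
$33447: truthful payoff $4577, deviation payoff $0 → loss $4577.
$37156: truthful payoff $868, deviation payoff $0 → loss $868.
Total loss = $72 + $4669 + $3441 + $4577 + $868 = $13627.

$13627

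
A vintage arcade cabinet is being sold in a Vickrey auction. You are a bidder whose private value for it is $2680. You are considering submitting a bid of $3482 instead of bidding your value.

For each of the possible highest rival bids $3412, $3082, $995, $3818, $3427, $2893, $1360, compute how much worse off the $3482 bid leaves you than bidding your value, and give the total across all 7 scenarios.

The deviation costs you only when the competing bid falls strictly between $2680 and $3482; elsewhere both bids give the same outcome.
$3412: truthful payoff $0, deviation payoff −$732 → loss $732.
$3082: truthful payoff $0, deviation payoff −$402 → loss $402.
$995: outcomes coincide → loss $0.
$3818: outcomes coincide → loss $0.
$3427: truthful payoff $0, deviation payoff −$747 → loss $747.
$2893: truthful payoff $0, deviation payoff −$213 → loss $213.
$1360: outcomes coincide → loss $0.
Total loss = $732 + $402 + $747 + $213 = $2094.

$2094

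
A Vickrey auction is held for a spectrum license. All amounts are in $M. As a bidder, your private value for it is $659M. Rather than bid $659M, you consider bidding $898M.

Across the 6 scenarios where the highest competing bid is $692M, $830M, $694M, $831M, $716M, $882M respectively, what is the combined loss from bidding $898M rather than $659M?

$691M

The deviation costs you only when the competing bid falls strictly between $659M and $898M; elsewhere both bids give the same outcome.
$692M: truthful payoff $0M, deviation payoff −$33M → loss $33M.
$830M: truthful payoff $0M, deviation payoff −$171M → loss $171M.
$694M: truthful payoff $0M, deviation payoff −$35M → loss $35M.
$831M: truthful payoff $0M, deviation payoff −$172M → loss $172M.
$716M: truthful payoff $0M, deviation payoff −$57M → loss $57M.
$882M: truthful payoff $0M, deviation payoff −$223M → loss $223M.
Total loss = $33M + $171M + $35M + $172M + $57M + $223M = $691M.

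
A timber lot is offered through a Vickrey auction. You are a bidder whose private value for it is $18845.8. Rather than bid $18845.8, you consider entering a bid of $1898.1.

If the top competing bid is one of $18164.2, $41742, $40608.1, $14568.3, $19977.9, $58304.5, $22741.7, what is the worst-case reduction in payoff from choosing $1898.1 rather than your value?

$18164.2: truthful gives $681.6, deviation gives $0 → loss $681.6.
$41742: same outcome either way → loss $0.
$40608.1: same outcome either way → loss $0.
$14568.3: truthful gives $4277.5, deviation gives $0 → loss $4277.5.
$19977.9: same outcome either way → loss $0.
$58304.5: same outcome either way → loss $0.
$22741.7: same outcome either way → loss $0.
Maximum loss: $4277.5.

$4277.5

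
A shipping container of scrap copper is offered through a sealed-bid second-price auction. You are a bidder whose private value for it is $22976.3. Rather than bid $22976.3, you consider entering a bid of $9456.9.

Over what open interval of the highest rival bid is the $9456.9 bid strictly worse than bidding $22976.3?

If the competing bid is below $9456.9, both bids win at the same price — no difference.
If it is above $22976.3, both bids lose — no difference.
If it lies strictly between $9456.9 and $22976.3, bidding your value wins at a price below your value (positive payoff) while bidding $9456.9 loses (payoff 0).
So the deviation strictly hurts on the open interval ($9456.9, $22976.3).

($9456.9, $22976.3)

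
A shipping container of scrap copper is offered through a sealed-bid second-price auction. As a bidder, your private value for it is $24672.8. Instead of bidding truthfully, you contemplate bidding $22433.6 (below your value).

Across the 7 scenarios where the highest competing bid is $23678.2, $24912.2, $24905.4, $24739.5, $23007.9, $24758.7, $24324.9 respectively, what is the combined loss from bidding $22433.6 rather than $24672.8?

The deviation costs you only when the competing bid falls strictly between $22433.6 and $24672.8; elsewhere both bids give the same outcome.
$23678.2: truthful payoff $994.6, deviation payoff $0 → loss $994.6.
$24912.2: outcomes coincide → loss $0.
$24905.4: outcomes coincide → loss $0.
$24739.5: outcomes coincide → loss $0.
$23007.9: truthful payoff $1664.9, deviation payoff $0 → loss $1664.9.
$24758.7: outcomes coincide → loss $0.
$24324.9: truthful payoff $347.9, deviation payoff $0 → loss $347.9.
Total loss = $994.6 + $1664.9 + $347.9 = $3007.4.
In a second-price auction your bid sets only whether you win, not what you pay, so bidding your true value is weakly dominant.

$3007.4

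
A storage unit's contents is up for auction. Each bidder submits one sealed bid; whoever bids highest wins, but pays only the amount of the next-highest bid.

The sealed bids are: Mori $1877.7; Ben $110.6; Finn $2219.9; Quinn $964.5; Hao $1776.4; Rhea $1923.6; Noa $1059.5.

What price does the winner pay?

Highest bid: Finn at $2219.9, so Finn wins.
Second-highest bid: Rhea at $1923.6 — that is the price the winner pays.

$1923.6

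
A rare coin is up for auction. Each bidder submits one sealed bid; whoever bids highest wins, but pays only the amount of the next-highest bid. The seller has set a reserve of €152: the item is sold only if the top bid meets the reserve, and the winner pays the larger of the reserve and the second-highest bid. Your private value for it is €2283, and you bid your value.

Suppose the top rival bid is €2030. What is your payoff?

Your bid €2283 is the highest and exceeds the reserve.
Price = max(second-highest bid, reserve) = max(€2030, €152) = €2030.
Payoff = €2283 − €2030 = €253.

€253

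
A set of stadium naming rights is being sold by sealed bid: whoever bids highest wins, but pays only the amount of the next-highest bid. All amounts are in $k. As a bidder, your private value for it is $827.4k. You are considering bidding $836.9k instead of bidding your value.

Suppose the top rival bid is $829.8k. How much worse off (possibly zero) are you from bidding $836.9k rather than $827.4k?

$2.4k

Bidding your value $827.4k: you lose (since $827.4k < $829.8k). Payoff $0k.
Bidding $836.9k: you win and pay $829.8k. Payoff $827.4k − $829.8k = −$2.4k.
The competing bid $829.8k lies between your value and your inflated bid, so overbidding wins an item priced above your value.
Loss from deviating = $0k − (−$2.4k) = $2.4k.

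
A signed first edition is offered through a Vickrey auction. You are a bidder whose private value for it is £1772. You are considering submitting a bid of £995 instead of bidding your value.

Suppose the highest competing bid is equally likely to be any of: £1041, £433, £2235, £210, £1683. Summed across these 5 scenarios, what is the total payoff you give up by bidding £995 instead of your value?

£820

The deviation costs you only when the competing bid falls strictly between £995 and £1772; elsewhere both bids give the same outcome.
£1041: truthful payoff £731, deviation payoff £0 → loss £731.
£433: outcomes coincide → loss £0.
£2235: outcomes coincide → loss £0.
£210: outcomes coincide → loss £0.
£1683: truthful payoff £89, deviation payoff £0 → loss £89.
Total loss = £731 + £89 = £820.
Because the price is fixed by the runner-up's bid, deviating from your value can only change a good outcome into a bad one — never the reverse.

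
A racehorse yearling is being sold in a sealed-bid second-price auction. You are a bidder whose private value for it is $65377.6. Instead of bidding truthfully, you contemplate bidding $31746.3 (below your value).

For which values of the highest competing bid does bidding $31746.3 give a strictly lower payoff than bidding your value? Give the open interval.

($31746.3, $65377.6)

If the competing bid is below $31746.3, both bids win at the same price — no difference.
If it is above $65377.6, both bids lose — no difference.
If it lies strictly between $31746.3 and $65377.6, bidding your value wins at a price below your value (positive payoff) while bidding $31746.3 loses (payoff 0).
So the deviation strictly hurts on the open interval ($31746.3, $65377.6).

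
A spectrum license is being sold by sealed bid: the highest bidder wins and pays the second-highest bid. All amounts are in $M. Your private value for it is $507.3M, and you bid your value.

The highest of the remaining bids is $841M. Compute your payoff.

Your bid $507.3M is below the highest competing bid $841M, so you lose.
A losing bidder pays nothing and receives nothing: payoff = $0M.

$0M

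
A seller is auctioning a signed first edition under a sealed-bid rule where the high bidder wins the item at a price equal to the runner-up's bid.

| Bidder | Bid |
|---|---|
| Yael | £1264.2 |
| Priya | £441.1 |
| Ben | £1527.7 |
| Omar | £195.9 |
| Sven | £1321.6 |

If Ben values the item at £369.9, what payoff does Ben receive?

−£951.7

Highest bid: Ben at £1527.7, so Ben wins.
Second-highest bid: Sven at £1321.6 — that is the price the winner pays.
Ben's payoff = value − price = £369.9 − £1321.6 = −£951.7.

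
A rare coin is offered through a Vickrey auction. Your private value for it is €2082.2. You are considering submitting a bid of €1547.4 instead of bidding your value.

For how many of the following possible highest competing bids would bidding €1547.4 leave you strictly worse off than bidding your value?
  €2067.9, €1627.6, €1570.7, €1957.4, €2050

The deviation hurts exactly when the highest competing bid lies strictly between €1547.4 and €2082.2 — underbidding then forfeits a profitable win.
€2067.9: inside the interval → strictly worse (loss €14.3).
€1627.6: inside the interval → strictly worse (loss €454.6).
€1570.7: inside the interval → strictly worse (loss €511.5).
€1957.4: inside the interval → strictly worse (loss €124.8).
€2050: inside the interval → strictly worse (loss €32.2).
Count: 5.

5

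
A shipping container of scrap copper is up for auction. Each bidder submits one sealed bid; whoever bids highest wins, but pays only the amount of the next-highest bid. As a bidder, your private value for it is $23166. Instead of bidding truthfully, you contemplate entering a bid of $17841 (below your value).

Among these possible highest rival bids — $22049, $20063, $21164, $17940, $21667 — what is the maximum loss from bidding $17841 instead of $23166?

$22049: truthful gives $1117, deviation gives $0 → loss $1117.
$20063: truthful gives $3103, deviation gives $0 → loss $3103.
$21164: truthful gives $2002, deviation gives $0 → loss $2002.
$17940: truthful gives $5226, deviation gives $0 → loss $5226.
$21667: truthful gives $1499, deviation gives $0 → loss $1499.
Maximum loss: $5226.

$5226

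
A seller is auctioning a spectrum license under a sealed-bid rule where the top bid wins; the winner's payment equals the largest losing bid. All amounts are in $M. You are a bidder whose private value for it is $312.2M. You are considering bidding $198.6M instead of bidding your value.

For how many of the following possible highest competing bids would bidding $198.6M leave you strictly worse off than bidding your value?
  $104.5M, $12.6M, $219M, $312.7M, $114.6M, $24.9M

The deviation hurts exactly when the highest competing bid lies strictly between $198.6M and $312.2M — underbidding then forfeits a profitable win.
$104.5M: below both → same outcome either way.
$12.6M: below both → same outcome either way.
$219M: inside the interval → strictly worse (loss $93.2M).
$312.7M: above both → same outcome either way.
$114.6M: below both → same outcome either way.
$24.9M: below both → same outcome either way.
Count: 1.

1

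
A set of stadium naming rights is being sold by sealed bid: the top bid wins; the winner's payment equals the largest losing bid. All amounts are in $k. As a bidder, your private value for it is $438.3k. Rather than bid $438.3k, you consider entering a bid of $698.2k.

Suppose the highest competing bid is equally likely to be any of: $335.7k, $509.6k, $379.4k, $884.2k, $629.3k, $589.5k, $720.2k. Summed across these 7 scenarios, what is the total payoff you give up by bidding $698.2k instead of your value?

The deviation costs you only when the competing bid falls strictly between $438.3k and $698.2k; elsewhere both bids give the same outcome.
$335.7k: outcomes coincide → loss $0k.
$509.6k: truthful payoff $0k, deviation payoff −$71.3k → loss $71.3k.
$379.4k: outcomes coincide → loss $0k.
$884.2k: outcomes coincide → loss $0k.
$629.3k: truthful payoff $0k, deviation payoff −$191k → loss $191k.
$589.5k: truthful payoff $0k, deviation payoff −$151.2k → loss $151.2k.
$720.2k: outcomes coincide → loss $0k.
Total loss = $71.3k + $191k + $151.2k = $413.5k.

$413.5k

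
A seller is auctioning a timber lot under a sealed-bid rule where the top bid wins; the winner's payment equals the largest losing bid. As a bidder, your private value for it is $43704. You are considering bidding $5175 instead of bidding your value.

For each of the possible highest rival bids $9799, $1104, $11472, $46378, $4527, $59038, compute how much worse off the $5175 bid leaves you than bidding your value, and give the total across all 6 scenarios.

The deviation costs you only when the competing bid falls strictly between $5175 and $43704; elsewhere both bids give the same outcome.
$9799: truthful payoff $33905, deviation payoff $0 → loss $33905.
$1104: outcomes coincide → loss $0.
$11472: truthful payoff $32232, deviation payoff $0 → loss $32232.
$46378: outcomes coincide → loss $0.
$4527: outcomes coincide → loss $0.
$59038: outcomes coincide → loss $0.
Total loss = $33905 + $32232 = $66137.

$66137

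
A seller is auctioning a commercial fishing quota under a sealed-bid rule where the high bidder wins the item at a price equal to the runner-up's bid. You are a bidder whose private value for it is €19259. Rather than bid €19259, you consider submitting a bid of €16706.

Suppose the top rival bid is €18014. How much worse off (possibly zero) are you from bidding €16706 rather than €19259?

Bidding your value €19259: you win (since €19259 > €18014) and pay €18014. Payoff €1245.
Bidding €16706: you lose. Payoff €0.
The competing bid €18014 lies between your shaded bid and your value, so underbidding forfeits an item you could have won at a profitable price.
Loss from deviating = €1245 − (€0) = €1245.
In a second-price auction your bid sets only whether you win, not what you pay, so bidding your true value is weakly dominant.

€1245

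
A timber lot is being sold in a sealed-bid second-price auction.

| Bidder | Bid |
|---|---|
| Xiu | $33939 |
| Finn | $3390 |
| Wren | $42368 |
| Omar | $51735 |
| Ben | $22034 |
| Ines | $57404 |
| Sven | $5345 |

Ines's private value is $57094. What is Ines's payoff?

Highest bid: Ines at $57404, so Ines wins.
Second-highest bid: Omar at $51735 — that is the price the winner pays.
Ines's payoff = value − price = $57094 − $51735 = $5359.

$5359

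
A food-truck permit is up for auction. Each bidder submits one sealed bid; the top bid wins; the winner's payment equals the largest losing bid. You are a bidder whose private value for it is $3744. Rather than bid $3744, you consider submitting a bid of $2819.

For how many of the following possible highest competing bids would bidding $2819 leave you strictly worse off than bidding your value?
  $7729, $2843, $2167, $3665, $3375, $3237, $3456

The deviation hurts exactly when the highest competing bid lies strictly between $2819 and $3744 — underbidding then forfeits a profitable win.
$7729: above both → same outcome either way.
$2843: inside the interval → strictly worse (loss $901).
$2167: below both → same outcome either way.
$3665: inside the interval → strictly worse (loss $79).
$3375: inside the interval → strictly worse (loss $369).
$3237: inside the interval → strictly worse (loss $507).
$3456: inside the interval → strictly worse (loss $288).
Count: 5.

5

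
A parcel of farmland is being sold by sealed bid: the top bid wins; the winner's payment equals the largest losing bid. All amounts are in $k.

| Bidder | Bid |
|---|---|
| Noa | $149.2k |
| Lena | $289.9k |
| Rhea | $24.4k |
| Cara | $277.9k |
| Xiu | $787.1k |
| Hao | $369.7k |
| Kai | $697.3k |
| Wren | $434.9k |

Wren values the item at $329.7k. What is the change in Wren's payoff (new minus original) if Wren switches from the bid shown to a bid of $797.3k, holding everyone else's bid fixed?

The highest bid among the other bidders is $787.1k; Wren's bid doesn't change that.
Original bid $434.9k: Wren is not highest (top rival bid is $787.1k); payoff $0k.
Alternative bid $797.3k: Wren is highest, pays the top rival bid $787.1k; payoff $329.7k − $787.1k = −$457.4k.
Change in payoff = −$457.4k − ($0k) = −$457.4k.

−$457.4k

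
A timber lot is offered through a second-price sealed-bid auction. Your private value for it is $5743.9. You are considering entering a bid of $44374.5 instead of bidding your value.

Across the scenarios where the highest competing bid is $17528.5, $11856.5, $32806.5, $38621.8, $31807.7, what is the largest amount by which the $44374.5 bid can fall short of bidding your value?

$32877.9

$17528.5: truthful gives $0, deviation gives −$11784.6 → loss $11784.6.
$11856.5: truthful gives $0, deviation gives −$6112.6 → loss $6112.6.
$32806.5: truthful gives $0, deviation gives −$27062.6 → loss $27062.6.
$38621.8: truthful gives $0, deviation gives −$32877.9 → loss $32877.9.
$31807.7: truthful gives $0, deviation gives −$26063.8 → loss $26063.8.
Maximum loss: $32877.9.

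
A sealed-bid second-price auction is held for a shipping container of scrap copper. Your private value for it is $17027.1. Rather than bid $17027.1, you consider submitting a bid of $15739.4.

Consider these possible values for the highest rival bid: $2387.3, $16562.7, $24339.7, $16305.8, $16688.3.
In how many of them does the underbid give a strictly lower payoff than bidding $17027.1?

3

The deviation hurts exactly when the highest competing bid lies strictly between $15739.4 and $17027.1 — underbidding then forfeits a profitable win.
$2387.3: below both → same outcome either way.
$16562.7: inside the interval → strictly worse (loss $464.4).
$24339.7: above both → same outcome either way.
$16305.8: inside the interval → strictly worse (loss $721.3).
$16688.3: inside the interval → strictly worse (loss $338.8).
Count: 3.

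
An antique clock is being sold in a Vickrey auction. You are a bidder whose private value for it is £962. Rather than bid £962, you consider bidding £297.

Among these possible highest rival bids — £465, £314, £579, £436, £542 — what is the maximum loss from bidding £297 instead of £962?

£465: truthful gives £497, deviation gives £0 → loss £497.
£314: truthful gives £648, deviation gives £0 → loss £648.
£579: truthful gives £383, deviation gives £0 → loss £383.
£436: truthful gives £526, deviation gives £0 → loss £526.
£542: truthful gives £420, deviation gives £0 → loss £420.
Maximum loss: £648.

£648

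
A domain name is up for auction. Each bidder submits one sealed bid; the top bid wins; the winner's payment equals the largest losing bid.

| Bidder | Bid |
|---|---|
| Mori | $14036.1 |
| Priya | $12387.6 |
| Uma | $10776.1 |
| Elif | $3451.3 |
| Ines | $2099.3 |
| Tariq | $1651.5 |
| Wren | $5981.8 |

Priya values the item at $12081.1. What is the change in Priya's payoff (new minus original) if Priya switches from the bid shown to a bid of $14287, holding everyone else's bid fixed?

−$1955

The highest bid among the other bidders is $14036.1; Priya's bid doesn't change that.
Original bid $12387.6: Priya is not highest (top rival bid is $14036.1); payoff $0.
Alternative bid $14287: Priya is highest, pays the top rival bid $14036.1; payoff $12081.1 − $14036.1 = −$1955.
Change in payoff = −$1955 − ($0) = −$1955.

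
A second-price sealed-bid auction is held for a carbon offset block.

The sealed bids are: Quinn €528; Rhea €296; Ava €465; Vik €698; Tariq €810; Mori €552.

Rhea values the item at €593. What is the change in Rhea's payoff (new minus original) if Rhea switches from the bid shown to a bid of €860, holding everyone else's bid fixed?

−€217

The highest bid among the other bidders is €810; Rhea's bid doesn't change that.
Original bid €296: Rhea is not highest (top rival bid is €810); payoff €0.
Alternative bid €860: Rhea is highest, pays the top rival bid €810; payoff €593 − €810 = −€217.
Change in payoff = −€217 − (€0) = −€217.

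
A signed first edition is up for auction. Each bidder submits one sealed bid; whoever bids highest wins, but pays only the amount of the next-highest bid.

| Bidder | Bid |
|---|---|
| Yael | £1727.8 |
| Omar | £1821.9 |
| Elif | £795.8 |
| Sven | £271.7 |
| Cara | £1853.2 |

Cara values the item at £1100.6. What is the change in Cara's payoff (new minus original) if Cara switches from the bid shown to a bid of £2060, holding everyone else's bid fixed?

The highest bid among the other bidders is £1821.9; Cara's bid doesn't change that.
Original bid £1853.2: Cara is highest, pays the top rival bid £1821.9; payoff £1100.6 − £1821.9 = −£721.3.
Alternative bid £2060: Cara is highest, pays the top rival bid £1821.9; payoff £1100.6 − £1821.9 = −£721.3.
Change in payoff = −£721.3 − (−£721.3) = £0.

£0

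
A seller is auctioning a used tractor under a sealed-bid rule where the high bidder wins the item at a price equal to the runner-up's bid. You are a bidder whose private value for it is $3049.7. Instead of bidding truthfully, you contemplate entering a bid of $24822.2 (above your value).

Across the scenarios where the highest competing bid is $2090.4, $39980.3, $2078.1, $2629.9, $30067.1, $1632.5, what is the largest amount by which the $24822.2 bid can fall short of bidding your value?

$0

$2090.4: same outcome either way → loss $0.
$39980.3: same outcome either way → loss $0.
$2078.1: same outcome either way → loss $0.
$2629.9: same outcome either way → loss $0.
$30067.1: same outcome either way → loss $0.
$1632.5: same outcome either way → loss $0.
Maximum loss: $0.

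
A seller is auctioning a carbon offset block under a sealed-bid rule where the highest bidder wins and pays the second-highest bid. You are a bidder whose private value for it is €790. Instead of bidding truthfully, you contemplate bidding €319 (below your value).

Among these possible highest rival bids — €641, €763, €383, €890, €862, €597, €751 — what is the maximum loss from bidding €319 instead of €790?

€407

€641: truthful gives €149, deviation gives €0 → loss €149.
€763: truthful gives €27, deviation gives €0 → loss €27.
€383: truthful gives €407, deviation gives €0 → loss €407.
€890: same outcome either way → loss €0.
€862: same outcome either way → loss €0.
€597: truthful gives €193, deviation gives €0 → loss €193.
€751: truthful gives €39, deviation gives €0 → loss €39.
Maximum loss: €407.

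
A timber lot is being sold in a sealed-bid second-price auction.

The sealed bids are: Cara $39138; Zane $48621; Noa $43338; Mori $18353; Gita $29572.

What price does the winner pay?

Highest bid: Zane at $48621, so Zane wins.
Second-highest bid: Noa at $43338 — that is the price the winner pays.

$43338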